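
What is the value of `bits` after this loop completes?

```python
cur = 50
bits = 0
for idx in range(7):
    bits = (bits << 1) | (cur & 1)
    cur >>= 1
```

Reverse lowest 7 bits of 50
`bits` takes the values: 0 → 1 → 2 → 4 → 9 → 19 → 38

Answer: 38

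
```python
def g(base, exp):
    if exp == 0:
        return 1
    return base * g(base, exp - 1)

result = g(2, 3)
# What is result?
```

g(2, 3) = 2 * 2 * 2 = 8

Answer: 8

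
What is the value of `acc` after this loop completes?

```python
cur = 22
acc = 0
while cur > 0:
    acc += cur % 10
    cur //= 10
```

Sum digits of 22
`acc` takes the values: 0 → 2 → 4

Answer: 4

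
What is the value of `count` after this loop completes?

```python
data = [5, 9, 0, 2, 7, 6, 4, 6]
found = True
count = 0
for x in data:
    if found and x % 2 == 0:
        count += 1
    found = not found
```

Count even values at even positions
`count` takes the values: 0 → 1 → 2

Answer: 2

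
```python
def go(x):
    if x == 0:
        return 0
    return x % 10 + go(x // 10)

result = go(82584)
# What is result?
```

Sum of digits of 82584: 4 + 8 + 5 + 2 + 8 = 27

Answer: 27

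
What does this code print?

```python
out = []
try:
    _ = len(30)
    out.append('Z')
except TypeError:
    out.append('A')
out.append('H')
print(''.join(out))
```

Execution trace: 'A' (except TypeError) → 'H' (after the try/except). Output: AH

Answer: AH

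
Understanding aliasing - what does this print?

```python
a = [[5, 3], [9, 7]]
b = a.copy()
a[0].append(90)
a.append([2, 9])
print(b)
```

Key concept: shallow copy with nested lists.
Step by step:
`a = [[5, 3], [9, 7]]` → a = [[5, 3], [9, 7]]
`b = a.copy()` → b = [[5, 3], [9, 7]]
`a[0].append(90)` → a = [[5, 3, 90], [9, 7]]; b = [[5, 3, 90], [9, 7]]
`a.append([2, 9])` → a = [[5, 3, 90], [9, 7], [2, 9]]
`print(b)` → prints [[5, 3, 90], [9, 7]]

Answer: [[5, 3, 90], [9, 7]]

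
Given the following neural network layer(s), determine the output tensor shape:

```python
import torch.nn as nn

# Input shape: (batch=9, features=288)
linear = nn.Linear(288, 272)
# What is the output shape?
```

Input: (9, 288) -> Output: (9, 272)

Answer: (9, 272)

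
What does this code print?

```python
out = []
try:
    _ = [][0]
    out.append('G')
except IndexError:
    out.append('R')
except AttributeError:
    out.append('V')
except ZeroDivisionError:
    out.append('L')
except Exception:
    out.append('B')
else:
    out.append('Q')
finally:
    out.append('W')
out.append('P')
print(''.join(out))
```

Execution trace: 'R' (except IndexError) → 'W' (finally) → 'P' (after the try/except). Output: RWP

Answer: RWP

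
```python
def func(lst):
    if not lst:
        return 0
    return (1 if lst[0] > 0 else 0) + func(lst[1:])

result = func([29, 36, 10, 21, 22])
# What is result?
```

Count of positive elements in [29, 36, 10, 21, 22] = 5

Answer: 5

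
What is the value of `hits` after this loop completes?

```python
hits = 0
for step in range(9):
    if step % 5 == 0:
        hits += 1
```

Count numbers divisible by 5 in range(9)
`hits` takes the values: 0 → 1 → 2

Answer: 2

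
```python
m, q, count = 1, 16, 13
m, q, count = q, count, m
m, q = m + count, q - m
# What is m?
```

Trace:
`m, q, count = 1, 16, 13` → m = 1; q = 16; count = 13
`m, q, count = q, count, m` → m = 16; q = 13; count = 1
`m, q = m + count, q - m` → m = 17; q = -3
So m = 17

Answer: 17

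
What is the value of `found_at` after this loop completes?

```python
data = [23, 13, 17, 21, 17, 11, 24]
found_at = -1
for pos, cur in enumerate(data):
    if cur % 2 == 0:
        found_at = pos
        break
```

First even number index in [23, 13, 17, 21, 17, 11, 24]
`found_at` takes the values: -1 → 6

Answer: 6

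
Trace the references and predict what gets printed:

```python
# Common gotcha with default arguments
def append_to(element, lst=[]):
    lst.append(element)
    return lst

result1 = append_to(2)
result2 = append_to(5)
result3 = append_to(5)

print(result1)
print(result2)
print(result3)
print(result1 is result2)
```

Key concept: mutable default argument gotcha.
Step by step:
`result1 = append_to(2)` → result1 = [2]
`result2 = append_to(5)` → result1 = [2, 5] (same object as result2); result2 = [2, 5] (same object as result1)
`result3 = append_to(5)` → result1 = [2, 5, 5] (same object as result2, result3); result2 = [2, 5, 5] (same object as result1, result3); result3 = [2, 5, 5] (same object as result1, result2)
`print(result1)` → prints [2, 5, 5]
`print(result2)` → prints [2, 5, 5]
`print(result3)` → prints [2, 5, 5]
`print(result1 is result2)` → prints True

Answer:
[2, 5, 5]
[2, 5, 5]
[2, 5, 5]
True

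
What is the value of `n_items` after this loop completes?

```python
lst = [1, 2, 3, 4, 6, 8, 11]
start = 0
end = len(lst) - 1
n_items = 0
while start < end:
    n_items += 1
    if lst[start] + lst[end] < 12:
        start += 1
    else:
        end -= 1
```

Steps to find pair summing to 12
`n_items` takes the values: 0 → 1 → 2 → 3 → 4 → 5 → 6

Answer: 6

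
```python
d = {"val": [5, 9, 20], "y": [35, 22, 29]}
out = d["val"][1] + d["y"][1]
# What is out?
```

Trace:
`d = {"val": [5, 9, 20], "y": [35, 22, 29]}` → d = {'val': [5, 9, 20], 'y': [35, 22, 29]}
`out = d["val"][1] + d["y"][1]` → out = 31
So out = 31

Answer: 31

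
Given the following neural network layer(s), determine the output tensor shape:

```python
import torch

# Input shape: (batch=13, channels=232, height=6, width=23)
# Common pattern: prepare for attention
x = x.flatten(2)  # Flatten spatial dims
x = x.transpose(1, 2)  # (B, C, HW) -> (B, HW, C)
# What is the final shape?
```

Input: (13, 232, 6, 23) -> after flatten(2): (13, 232, 138) -> Output: (13, 138, 232)

Answer: (13, 138, 232)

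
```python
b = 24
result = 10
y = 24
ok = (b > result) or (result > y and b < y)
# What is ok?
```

Trace:
`b = 24` → b = 24
`result = 10` → result = 10
`y = 24` → y = 24
`ok = (b > result) or (result > y and b < y)` → ok = True
So ok = True

Answer: True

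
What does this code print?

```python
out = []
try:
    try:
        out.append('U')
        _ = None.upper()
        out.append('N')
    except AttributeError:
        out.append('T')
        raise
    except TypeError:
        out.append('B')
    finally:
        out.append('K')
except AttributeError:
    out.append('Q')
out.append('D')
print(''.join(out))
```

Execution trace: 'U' (try body) → 'T' (except AttributeError) → 'K' (finally) → 'Q' (outer except AttributeError) → 'D' (after the try/except). Output: UTKQD

Answer: UTKQD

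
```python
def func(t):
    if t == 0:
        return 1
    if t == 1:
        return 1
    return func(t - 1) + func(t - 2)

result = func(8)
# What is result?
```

Build up from base cases: func(0)=1, func(1)=1, func(2)=2, func(3)=3, func(4)=5, func(5)=8, func(6)=13, ..., func(8)=34

Answer: 34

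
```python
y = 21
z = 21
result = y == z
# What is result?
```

Trace:
`y = 21` → y = 21
`z = 21` → z = 21
`result = y == z` → result = True
So result = True

Answer: True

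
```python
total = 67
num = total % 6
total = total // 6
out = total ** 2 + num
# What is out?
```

Trace:
`total = 67` → total = 67
`num = total % 6` → num = 1
`total = total // 6` → total = 11
`out = total ** 2 + num` → out = 122
So out = 122

Answer: 122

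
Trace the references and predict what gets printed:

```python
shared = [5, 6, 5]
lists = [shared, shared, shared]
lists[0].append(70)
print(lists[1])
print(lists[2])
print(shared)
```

Key concept: list of same reference.
Step by step:
`shared = [5, 6, 5]` → shared = [5, 6, 5]
`lists = [shared, shared, shared]` → lists = [[5, 6, 5], [5, 6, 5], [5, 6, 5]]
`lists[0].append(70)` → shared = [5, 6, 5, 70]; lists = [[5, 6, 5, 70], [5, 6, 5, 70], [5, 6, 5, 70]]
`print(lists[1])` → prints [5, 6, 5, 70]
`print(lists[2])` → prints [5, 6, 5, 70]
`print(shared)` → prints [5, 6, 5, 70]

Answer:
[5, 6, 5, 70]
[5, 6, 5, 70]
[5, 6, 5, 70]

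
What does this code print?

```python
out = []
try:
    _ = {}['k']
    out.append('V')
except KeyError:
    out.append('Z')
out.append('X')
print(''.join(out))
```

Execution trace: 'Z' (except KeyError) → 'X' (after the try/except). Output: ZX

Answer: ZX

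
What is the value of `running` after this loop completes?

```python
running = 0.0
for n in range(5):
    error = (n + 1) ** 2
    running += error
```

Sum of squared losses 1² + 2² + ... + 5²
`running` takes the values: 0.0 → 1.0 → 5.0 → 14.0 → 30.0 → 55.0

Answer: 55.0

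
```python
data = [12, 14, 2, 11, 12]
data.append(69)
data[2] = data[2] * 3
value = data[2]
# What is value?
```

Trace:
`data = [12, 14, 2, 11, 12]` → data = [12, 14, 2, 11, 12]
`data.append(69)` → data = [12, 14, 2, 11, 12, 69]
`data[2] = data[2] * 3` → data = [12, 14, 6, 11, 12, 69]
`value = data[2]` → value = 6
So value = 6

Answer: 6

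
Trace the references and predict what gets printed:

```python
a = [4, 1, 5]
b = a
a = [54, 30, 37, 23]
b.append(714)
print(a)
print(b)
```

Key concept: rebinding vs mutation: a is rebound to a new list, b still points at the original.
Step by step:
`a = [4, 1, 5]` → a = [4, 1, 5]
`b = a` → b = [4, 1, 5] (same object as a)
`a = [54, 30, 37, 23]` → a = [54, 30, 37, 23]
`b.append(714)` → b = [4, 1, 5, 714]
`print(a)` → prints [54, 30, 37, 23]
`print(b)` → prints [4, 1, 5, 714]

Answer:
[54, 30, 37, 23]
[4, 1, 5, 714]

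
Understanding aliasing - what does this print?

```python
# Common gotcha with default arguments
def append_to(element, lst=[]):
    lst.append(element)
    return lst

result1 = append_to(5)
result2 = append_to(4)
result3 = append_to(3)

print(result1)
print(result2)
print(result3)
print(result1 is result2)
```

Key concept: mutable default argument gotcha.
Step by step:
`result1 = append_to(5)` → result1 = [5]
`result2 = append_to(4)` → result1 = [5, 4] (same object as result2); result2 = [5, 4] (same object as result1)
`result3 = append_to(3)` → result1 = [5, 4, 3] (same object as result2, result3); result2 = [5, 4, 3] (same object as result1, result3); result3 = [5, 4, 3] (same object as result1, result2)
`print(result1)` → prints [5, 4, 3]
`print(result2)` → prints [5, 4, 3]
`print(result3)` → prints [5, 4, 3]
`print(result1 is result2)` → prints True

Answer:
[5, 4, 3]
[5, 4, 3]
[5, 4, 3]
True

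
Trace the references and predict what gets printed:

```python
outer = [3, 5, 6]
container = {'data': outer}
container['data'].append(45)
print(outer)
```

Key concept: dict holds reference to list.
Step by step:
`outer = [3, 5, 6]` → outer = [3, 5, 6]
`container = {'data': outer}` → container = {'data': [3, 5, 6]}
`container['data'].append(45)` → outer = [3, 5, 6, 45]; container = {'data': [3, 5, 6, 45]}
`print(outer)` → prints [3, 5, 6, 45]

Answer: [3, 5, 6, 45]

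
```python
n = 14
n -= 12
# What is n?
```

Trace:
`n = 14` → n = 14
`n -= 12` → n = 2
So n = 2

Answer: 2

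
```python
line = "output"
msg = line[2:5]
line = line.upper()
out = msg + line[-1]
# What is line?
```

Trace:
`line = "output"` → line = 'output'
`msg = line[2:5]` → msg = 'tpu'
`line = line.upper()` → line = 'OUTPUT'
`out = msg + line[-1]` → out = 'tpuT'
So line = 'OUTPUT'

Answer: 'OUTPUT'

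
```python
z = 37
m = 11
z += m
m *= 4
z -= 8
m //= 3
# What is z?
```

Trace:
`z = 37` → z = 37
`m = 11` → m = 11
`z += m` → z = 48
`m *= 4` → m = 44
`z -= 8` → z = 40
`m //= 3` → m = 14
So z = 40

Answer: 40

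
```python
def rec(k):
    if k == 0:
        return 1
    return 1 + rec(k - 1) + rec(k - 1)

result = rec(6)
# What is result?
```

rec(k) = 1 + 2·rec(k-1), rec(0)=1. Closed form: (1+1)·2^6 - 1 = 127.

Answer: 127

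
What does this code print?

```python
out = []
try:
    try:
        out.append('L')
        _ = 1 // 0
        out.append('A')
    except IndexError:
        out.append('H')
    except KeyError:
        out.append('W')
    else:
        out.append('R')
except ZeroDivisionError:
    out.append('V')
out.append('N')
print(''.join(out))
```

Execution trace: 'L' (try body) → 'V' (outer except ZeroDivisionError) → 'N' (after the try/except). Output: LVN

Answer: LVN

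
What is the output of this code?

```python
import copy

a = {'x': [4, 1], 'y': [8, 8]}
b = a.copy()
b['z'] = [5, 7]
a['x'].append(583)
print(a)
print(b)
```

Key concept: shallow copy of dict with mutable values.
Step by step:
`a = {'x': [4, 1], 'y': [8, 8]}` → a = {'x': [4, 1], 'y': [8, 8]}
`b = a.copy()` → b = {'x': [4, 1], 'y': [8, 8]}
`b['z'] = [5, 7]` → b = {'x': [4, 1], 'y': [8, 8], 'z': [5, 7]}
`a['x'].append(583)` → a = {'x': [4, 1, 583], 'y': [8, 8]}; b = {'x': [4, 1, 583], 'y': [8, 8], 'z': [5, 7]}
`print(a)` → prints {'x': [4, 1, 583], 'y': [8, 8]}
`print(b)` → prints {'x': [4, 1, 583], 'y': [8, 8], 'z': [5, 7]}

Answer:
{'x': [4, 1, 583], 'y': [8, 8]}
{'x': [4, 1, 583], 'y': [8, 8], 'z': [5, 7]}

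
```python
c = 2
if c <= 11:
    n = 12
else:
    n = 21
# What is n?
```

Trace:
`c = 2` → c = 2
`if c <= 11: ...` → c <= 11 is True → n = 12
So n = 12

Answer: 12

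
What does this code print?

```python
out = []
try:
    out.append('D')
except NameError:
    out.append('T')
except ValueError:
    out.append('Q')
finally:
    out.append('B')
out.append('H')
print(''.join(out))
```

Execution trace: 'D' (try body, no exception) → 'B' (finally) → 'H' (after the try/except). Output: DBH

Answer: DBH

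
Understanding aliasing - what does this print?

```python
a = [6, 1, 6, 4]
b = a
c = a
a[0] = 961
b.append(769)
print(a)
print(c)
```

Key concept: multiple aliases.
Step by step:
`a = [6, 1, 6, 4]` → a = [6, 1, 6, 4]
`b = a` → b = [6, 1, 6, 4] (same object as a)
`c = a` → c = [6, 1, 6, 4] (same object as a, b)
`a[0] = 961` → a = [961, 1, 6, 4] (same object as b, c); b = [961, 1, 6, 4] (same object as a, c); c = [961, 1, 6, 4] (same object as a, b)
`b.append(769)` → a = [961, 1, 6, 4, 769] (same object as b, c); b = [961, 1, 6, 4, 769] (same object as a, c); c = [961, 1, 6, 4, 769] (same object as a, b)
`print(a)` → prints [961, 1, 6, 4, 769]
`print(c)` → prints [961, 1, 6, 4, 769]

Answer:
[961, 1, 6, 4, 769]
[961, 1, 6, 4, 769]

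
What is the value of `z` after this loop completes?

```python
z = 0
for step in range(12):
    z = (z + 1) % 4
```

Increment mod 4, 12 times = 0
`z` takes the values: 0 → 1 → 2 → 3 → 0 → 1 → 2 → 3 → 0 → 1 → 2 → 3 → 0

Answer: 0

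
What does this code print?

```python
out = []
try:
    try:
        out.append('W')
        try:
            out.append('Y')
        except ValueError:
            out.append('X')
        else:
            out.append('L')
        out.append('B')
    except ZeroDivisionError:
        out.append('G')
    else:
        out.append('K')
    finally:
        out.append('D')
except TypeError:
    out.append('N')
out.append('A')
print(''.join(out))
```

Execution trace: 'W' (try body) → 'Y' (inner try body, no exception) → 'L' (inner else) → 'B' (try body, no exception) → 'K' (else) → 'D' (finally) → 'A' (after the try/except). Output: WYLBKDA

Answer: WYLBKDA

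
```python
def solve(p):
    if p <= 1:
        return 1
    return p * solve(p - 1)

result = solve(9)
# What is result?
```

solve(9) = 9 * 8 * 7 * 6 * 5 * 4 * 3 * 2 * 1 = 362880

Answer: 362880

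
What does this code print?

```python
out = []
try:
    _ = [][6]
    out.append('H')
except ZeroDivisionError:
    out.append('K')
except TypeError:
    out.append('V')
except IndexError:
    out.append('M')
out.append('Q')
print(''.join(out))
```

Execution trace: 'M' (except IndexError) → 'Q' (after the try/except). Output: MQ

Answer: MQ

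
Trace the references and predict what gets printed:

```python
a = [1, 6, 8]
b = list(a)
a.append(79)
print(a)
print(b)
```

Key concept: list() constructor creates copy.
Step by step:
`a = [1, 6, 8]` → a = [1, 6, 8]
`b = list(a)` → b = [1, 6, 8]
`a.append(79)` → a = [1, 6, 8, 79]
`print(a)` → prints [1, 6, 8, 79]
`print(b)` → prints [1, 6, 8]

Answer:
[1, 6, 8, 79]
[1, 6, 8]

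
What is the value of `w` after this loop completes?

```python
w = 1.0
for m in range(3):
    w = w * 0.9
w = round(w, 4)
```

Exponential decay: 1.0 * 0.9^3
`w` takes the values: 1.0 → 0.9 → 0.81 → 0.729

Answer: 0.729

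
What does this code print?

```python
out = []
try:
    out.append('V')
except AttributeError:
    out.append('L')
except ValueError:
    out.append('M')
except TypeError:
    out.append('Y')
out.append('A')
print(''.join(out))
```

Execution trace: 'V' (try body, no exception) → 'A' (after the try/except). Output: VA

Answer: VA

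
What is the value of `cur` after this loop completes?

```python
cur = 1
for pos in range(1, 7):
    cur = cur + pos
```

Start at 1, add 1 through 6
`cur` takes the values: 1 → 2 → 4 → 7 → 11 → 16 → 22

Answer: 22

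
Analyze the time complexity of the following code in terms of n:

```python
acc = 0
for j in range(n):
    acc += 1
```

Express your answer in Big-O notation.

Each loop level contributes: n. Multiplying the contributions gives O(n).

Answer: O(n)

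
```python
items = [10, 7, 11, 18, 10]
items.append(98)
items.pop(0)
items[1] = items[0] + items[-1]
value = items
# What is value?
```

Trace:
`items = [10, 7, 11, 18, 10]` → items = [10, 7, 11, 18, 10]
`items.append(98)` → items = [10, 7, 11, 18, 10, 98]
`items.pop(0)` → items = [7, 11, 18, 10, 98]
`items[1] = items[0] + items[-1]` → items = [7, 105, 18, 10, 98]
`value = items` → value = [7, 105, 18, 10, 98]
So value = [7, 105, 18, 10, 98]

Answer: [7, 105, 18, 10, 98]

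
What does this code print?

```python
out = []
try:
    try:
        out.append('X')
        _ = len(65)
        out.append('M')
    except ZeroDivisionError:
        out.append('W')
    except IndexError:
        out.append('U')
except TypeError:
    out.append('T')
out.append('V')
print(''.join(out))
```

Execution trace: 'X' (try body) → 'T' (outer except TypeError) → 'V' (after the try/except). Output: XTV

Answer: XTV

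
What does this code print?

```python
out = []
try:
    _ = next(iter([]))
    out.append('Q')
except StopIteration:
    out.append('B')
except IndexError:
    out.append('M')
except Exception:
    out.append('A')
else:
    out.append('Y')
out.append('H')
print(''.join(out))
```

Execution trace: 'B' (except StopIteration) → 'H' (after the try/except). Output: BH

Answer: BH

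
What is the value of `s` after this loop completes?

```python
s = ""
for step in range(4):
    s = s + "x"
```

Repeat 'x' 4 times
`s` takes the values: "" → "x" → "xx" → "xxx" → "xxxx"

Answer: "xxxx"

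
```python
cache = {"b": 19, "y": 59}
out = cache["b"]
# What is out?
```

Trace:
`cache = {"b": 19, "y": 59}` → cache = {'b': 19, 'y': 59}
`out = cache["b"]` → out = 19
So out = 19

Answer: 19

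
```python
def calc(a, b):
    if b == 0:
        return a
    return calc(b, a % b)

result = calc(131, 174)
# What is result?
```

calc(131, 174) -> calc(174, 131) -> calc(131, 43) -> calc(43, 2) -> calc(2, 1) -> calc(1, 0) -> 1

Answer: 1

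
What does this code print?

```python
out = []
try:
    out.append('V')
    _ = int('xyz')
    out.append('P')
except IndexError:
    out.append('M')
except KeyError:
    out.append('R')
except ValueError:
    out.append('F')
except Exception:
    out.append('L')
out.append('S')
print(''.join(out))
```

Execution trace: 'V' (try body) → 'F' (except ValueError) → 'S' (after the try/except). Output: VFS

Answer: VFS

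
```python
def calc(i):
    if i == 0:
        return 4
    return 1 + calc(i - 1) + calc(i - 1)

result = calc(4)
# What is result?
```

calc(i) = 1 + 2·calc(i-1), calc(0)=4. Closed form: (4+1)·2^4 - 1 = 79.

Answer: 79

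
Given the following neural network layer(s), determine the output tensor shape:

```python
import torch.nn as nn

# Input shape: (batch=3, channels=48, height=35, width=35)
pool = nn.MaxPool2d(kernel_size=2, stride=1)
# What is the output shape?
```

Input: (3, 48, 35, 35) -> Output: (3, 48, 34, 34)

Answer: (3, 48, 34, 34)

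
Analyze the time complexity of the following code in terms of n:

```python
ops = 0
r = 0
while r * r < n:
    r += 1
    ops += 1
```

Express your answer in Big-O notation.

Each loop level contributes: √n. Multiplying the contributions gives O(√n).

Answer: O(√n)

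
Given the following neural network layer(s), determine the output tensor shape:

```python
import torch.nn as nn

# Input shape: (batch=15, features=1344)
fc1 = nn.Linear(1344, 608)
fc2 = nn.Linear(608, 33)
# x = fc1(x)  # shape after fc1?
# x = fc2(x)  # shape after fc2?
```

Input: (15, 1344) -> after fc1: (15, 608) -> Output: (15, 33)

Answer: (15, 33)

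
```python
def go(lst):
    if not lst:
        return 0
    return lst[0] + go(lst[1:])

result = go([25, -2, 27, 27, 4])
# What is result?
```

25 + (-2) + 27 + 27 + 4 + 0 = 81

Answer: 81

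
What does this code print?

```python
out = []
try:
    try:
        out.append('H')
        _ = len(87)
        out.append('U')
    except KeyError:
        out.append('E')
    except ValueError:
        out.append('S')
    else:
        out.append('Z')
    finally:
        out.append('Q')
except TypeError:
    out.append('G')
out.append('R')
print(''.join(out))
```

Execution trace: 'H' (try body) → 'Q' (finally) → 'G' (outer except TypeError) → 'R' (after the try/except). Output: HQGR

Answer: HQGR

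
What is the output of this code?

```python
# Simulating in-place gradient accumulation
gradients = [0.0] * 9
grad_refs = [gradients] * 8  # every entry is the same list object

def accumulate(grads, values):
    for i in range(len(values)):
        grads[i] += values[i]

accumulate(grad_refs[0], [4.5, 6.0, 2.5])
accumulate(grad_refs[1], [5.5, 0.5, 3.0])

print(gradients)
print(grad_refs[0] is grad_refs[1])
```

Key concept: gradient accumulation aliasing.
Step by step:
`gradients = [0.0] * 9` → gradients = [0.0, 0.0, 0.0, 0.0, 0.0, 0.0, 0.0, 0.0, 0.0]
`grad_refs = [gradients] * 8` → grad_refs = [[0.0, 0.0, 0.0, 0.0, 0.0, 0.0, 0.0, 0.0, 0.0], [0.0, 0.0, 0.0, 0.0, 0.0, 0.0, 0.0, 0.0, 0.0], [0.0, 0.0, 0.0, 0.0, 0.0, 0.0, 0.0, 0.0, 0.0], [0.0, 0.0, 0.0, 0.0, 0.0, 0.0, 0.0, 0.0, 0.0], [0.0, 0.0, 0.0, 0.0, 0.0, 0.0, 0.0, 0.0, 0.0], [0.0, 0.0, 0.0, 0.0, 0.0, 0.0, 0.0, 0.0, 0.0], [0.0, 0.0, 0.0, 0.0, 0.0, 0.0, 0.0, 0.0, 0.0], [0.0, 0.0, 0.0, 0.0, 0.0, 0.0, 0.0, 0.0, 0.0]]
`accumulate(grad_refs[0], [4.5, 6.0, 2.5])` → gradients = [4.5, 6.0, 2.5, 0.0, 0.0, 0.0, 0.0, 0.0, 0.0]; grad_refs = [[4.5, 6.0, 2.5, 0.0, 0.0, 0.0, 0.0, 0.0, 0.0], [4.5, 6.0, 2.5, 0.0, 0.0, 0.0, 0.0, 0.0, 0.0], [4.5, 6.0, 2.5, 0.0, 0.0, 0.0, 0.0, 0.0, 0.0], [4.5, 6.0, 2.5, 0.0, 0.0, 0.0, 0.0, 0.0, 0.0], [4.5, 6.0, 2.5, 0.0, 0.0, 0.0, 0.0, 0.0, 0.0], [4.5, 6.0, 2.5, 0.0, 0.0, 0.0, 0.0, 0.0, 0.0], [4.5, 6.0, 2.5, 0.0, 0.0, 0.0, 0.0, 0.0, 0.0], [4.5, 6.0, 2.5, 0.0, 0.0, 0.0, 0.0, 0.0, 0.0]]
`accumulate(grad_refs[1], [5.5, 0.5, 3.0])` → gradients = [10.0, 6.5, 5.5, 0.0, 0.0, 0.0, 0.0, 0.0, 0.0]; grad_refs = [[10.0, 6.5, 5.5, 0.0, 0.0, 0.0, 0.0, 0.0, 0.0], [10.0, 6.5, 5.5, 0.0, 0.0, 0.0, 0.0, 0.0, 0.0], [10.0, 6.5, 5.5, 0.0, 0.0, 0.0, 0.0, 0.0, 0.0], [10.0, 6.5, 5.5, 0.0, 0.0, 0.0, 0.0, 0.0, 0.0], [10.0, 6.5, 5.5, 0.0, 0.0, 0.0, 0.0, 0.0, 0.0], [10.0, 6.5, 5.5, 0.0, 0.0, 0.0, 0.0, 0.0, 0.0], [10.0, 6.5, 5.5, 0.0, 0.0, 0.0, 0.0, 0.0, 0.0], [10.0, 6.5, 5.5, 0.0, 0.0, 0.0, 0.0, 0.0, 0.0]]
`print(gradients)` → prints [10.0, 6.5, 5.5, 0.0, 0.0, 0.0, 0.0, 0.0, 0.0]
`print(grad_refs[0] is grad_refs[1])` → prints True

Answer:
[10.0, 6.5, 5.5, 0.0, 0.0, 0.0, 0.0, 0.0, 0.0]
True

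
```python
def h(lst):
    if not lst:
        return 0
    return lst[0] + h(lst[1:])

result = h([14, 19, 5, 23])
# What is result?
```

14 + 19 + 5 + 23 + 0 = 61

Answer: 61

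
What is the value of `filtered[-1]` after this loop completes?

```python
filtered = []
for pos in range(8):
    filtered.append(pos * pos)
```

Last element of squares 0 to 7
`filtered` takes the values: [] → [0] → [0, 1] → [0, 1, 4] → [0, 1, 4, 9] → [0, 1, 4, 9, 16] → [0, 1, 4, 9, 16, 25] → [0, 1, 4, 9, 16, 25, 36] → [0, 1, 4, 9, 16, 25, 36, 49]
So `filtered[-1]` = 49

Answer: 49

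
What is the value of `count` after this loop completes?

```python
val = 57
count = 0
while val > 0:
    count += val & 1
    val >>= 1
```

Count set bits in 57 (binary: 0b111001)
`count` takes the values: 0 → 1 → 2 → 3 → 4

Answer: 4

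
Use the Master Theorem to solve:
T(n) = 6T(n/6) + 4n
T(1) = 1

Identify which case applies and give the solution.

a=6, b=6, f(n)=4n. log_6(6) = 1. Since c=1 = 1, Case 2 applies: T(n) = Θ(n^log_b(a) · log n) = O(n log n).

Answer: O(n log n) - Case 2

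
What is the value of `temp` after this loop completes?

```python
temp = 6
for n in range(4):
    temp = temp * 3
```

Multiply by 3, 4 times: 6 * 3^4 = 486
`temp` takes the values: 6 → 18 → 54 → 162 → 486

Answer: 486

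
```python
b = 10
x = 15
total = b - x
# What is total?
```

Trace:
`b = 10` → b = 10
`x = 15` → x = 15
`total = b - x` → total = -5
So total = -5

Answer: -5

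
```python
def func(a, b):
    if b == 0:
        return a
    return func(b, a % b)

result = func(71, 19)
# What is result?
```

func(71, 19) -> func(19, 14) -> func(14, 5) -> func(5, 4) -> func(4, 1) -> func(1, 0) -> 1

Answer: 1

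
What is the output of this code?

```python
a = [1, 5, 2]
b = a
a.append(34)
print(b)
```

Key concept: basic list aliasing.
Step by step:
`a = [1, 5, 2]` → a = [1, 5, 2]
`b = a` → b = [1, 5, 2] (same object as a)
`a.append(34)` → a = [1, 5, 2, 34] (same object as b); b = [1, 5, 2, 34] (same object as a)
`print(b)` → prints [1, 5, 2, 34]

Answer: [1, 5, 2, 34]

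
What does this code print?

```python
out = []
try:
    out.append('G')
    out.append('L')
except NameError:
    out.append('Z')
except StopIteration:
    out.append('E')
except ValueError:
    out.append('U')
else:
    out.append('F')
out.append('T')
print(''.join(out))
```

Execution trace: 'G' (try body) → 'L' (try body, no exception) → 'F' (else) → 'T' (after the try/except). Output: GLFT

Answer: GLFT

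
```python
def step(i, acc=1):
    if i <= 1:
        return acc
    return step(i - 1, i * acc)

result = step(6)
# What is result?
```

Accumulator trace (n, acc): (6, 1) -> (5, 6) -> (4, 30) -> (3, 120) -> (2, 360) -> (1, 720) -> return 720

Answer: 720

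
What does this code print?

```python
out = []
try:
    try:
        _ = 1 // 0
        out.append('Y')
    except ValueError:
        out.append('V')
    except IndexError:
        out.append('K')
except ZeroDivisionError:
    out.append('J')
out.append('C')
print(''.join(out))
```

Execution trace: 'J' (outer except ZeroDivisionError) → 'C' (after the try/except). Output: JC

Answer: JC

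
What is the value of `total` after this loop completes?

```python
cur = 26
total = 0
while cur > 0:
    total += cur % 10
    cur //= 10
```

Sum digits of 26
`total` takes the values: 0 → 6 → 8

Answer: 8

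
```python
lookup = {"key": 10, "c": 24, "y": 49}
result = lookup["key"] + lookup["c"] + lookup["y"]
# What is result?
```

Trace:
`lookup = {"key": 10, "c": 24, "y": 49}` → lookup = {'key': 10, 'c': 24, 'y': 49}
`result = lookup["key"] + lookup["c"] + lookup["y"]` → result = 83
So result = 83

Answer: 83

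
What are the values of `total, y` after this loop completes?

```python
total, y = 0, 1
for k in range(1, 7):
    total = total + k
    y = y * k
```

Sum and factorial of 1 to 6
`total, y` takes the values: (0, 1) → (1, 1) → (3, 1) → (3, 2) → (6, 2) → (6, 6) → (10, 6) → (10, 24) → (15, 24) → (15, 120) → (21, 120) → (21, 720)

Answer: 21, 720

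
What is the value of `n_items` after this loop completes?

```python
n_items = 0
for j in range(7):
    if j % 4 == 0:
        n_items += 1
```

Count numbers divisible by 4 in range(7)
`n_items` takes the values: 0 → 1 → 2

Answer: 2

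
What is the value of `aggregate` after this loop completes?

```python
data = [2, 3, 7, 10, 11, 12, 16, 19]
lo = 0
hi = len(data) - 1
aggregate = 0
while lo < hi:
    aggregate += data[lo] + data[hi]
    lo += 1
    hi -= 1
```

Sum of pairs from ends
`aggregate` takes the values: 0 → 21 → 40 → 59 → 80

Answer: 80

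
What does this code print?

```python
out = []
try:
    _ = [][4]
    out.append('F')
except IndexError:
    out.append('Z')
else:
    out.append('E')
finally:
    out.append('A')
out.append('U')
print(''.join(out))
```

Execution trace: 'Z' (except IndexError) → 'A' (finally) → 'U' (after the try/except). Output: ZAU

Answer: ZAU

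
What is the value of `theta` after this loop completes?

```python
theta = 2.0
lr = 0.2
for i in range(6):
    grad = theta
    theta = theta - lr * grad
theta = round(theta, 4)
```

Gradient descent: w = 2.0 * (1 - 0.2)^6
`theta` takes the values: 2.0 → 1.6 → 1.28 → 1.024 → 0.8192 → 0.65536 → 0.524288 → 0.5243

Answer: 0.5243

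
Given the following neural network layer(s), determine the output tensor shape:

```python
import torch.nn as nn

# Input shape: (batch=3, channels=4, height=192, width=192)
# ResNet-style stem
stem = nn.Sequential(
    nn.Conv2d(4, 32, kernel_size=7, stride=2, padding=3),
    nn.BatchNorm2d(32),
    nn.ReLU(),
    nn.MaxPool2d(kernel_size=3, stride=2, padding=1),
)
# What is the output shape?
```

Input: (3, 4, 192, 192) -> after Conv2d 7x7 stride=2: (3, 32, 96, 96) -> Output: (3, 32, 48, 48)

Answer: (3, 32, 48, 48)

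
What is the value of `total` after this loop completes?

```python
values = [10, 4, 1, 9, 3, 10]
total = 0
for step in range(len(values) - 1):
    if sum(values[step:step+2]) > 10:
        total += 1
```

Count windows with sum > 10
`total` takes the values: 0 → 1 → 2 → 3

Answer: 3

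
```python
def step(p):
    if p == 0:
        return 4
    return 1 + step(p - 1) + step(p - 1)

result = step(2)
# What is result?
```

step(p) = 1 + 2·step(p-1), step(0)=4. Closed form: (4+1)·2^2 - 1 = 19.

Answer: 19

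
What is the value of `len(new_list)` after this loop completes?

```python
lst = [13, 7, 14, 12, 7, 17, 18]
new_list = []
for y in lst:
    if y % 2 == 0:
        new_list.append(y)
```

Count even numbers in [13, 7, 14, 12, 7, 17, 18]
`new_list` takes the values: [] → [14] → [14, 12] → [14, 12, 18]
So `len(new_list)` = 3

Answer: 3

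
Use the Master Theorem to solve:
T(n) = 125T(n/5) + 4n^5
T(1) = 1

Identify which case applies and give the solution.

a=125, b=5, f(n)=4n^5. log_5(125) = 3. Since c=5 > 3 and the regularity condition holds (125(n/5)^5 = (125/5^5)n^5 with 125/5^5 < 1), Case 3 applies: T(n) = Θ(f(n)) = O(n^5).

Answer: O(n^5) - Case 3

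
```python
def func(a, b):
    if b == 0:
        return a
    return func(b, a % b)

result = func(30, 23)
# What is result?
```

func(30, 23) -> func(23, 7) -> func(7, 2) -> func(2, 1) -> func(1, 0) -> 1

Answer: 1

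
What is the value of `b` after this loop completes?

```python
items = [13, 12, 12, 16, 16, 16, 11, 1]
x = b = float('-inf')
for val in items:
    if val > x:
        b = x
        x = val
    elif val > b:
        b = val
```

Second largest (with repeats) in [13, 12, 12, 16, 16, 16, 11, 1]
`b` takes the values: -inf → 12 → 13 → 16

Answer: 16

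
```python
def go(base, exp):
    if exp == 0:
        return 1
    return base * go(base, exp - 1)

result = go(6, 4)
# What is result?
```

go(6, 4) = 6 * 6 * 6 * 6 = 1296

Answer: 1296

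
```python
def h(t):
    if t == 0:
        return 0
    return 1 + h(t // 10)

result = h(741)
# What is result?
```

Count of digits of 741: 3

Answer: 3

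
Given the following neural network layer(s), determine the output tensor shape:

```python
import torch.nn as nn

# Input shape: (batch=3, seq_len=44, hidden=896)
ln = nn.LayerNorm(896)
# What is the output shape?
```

Input: (3, 44, 896) -> Output: (3, 44, 896)

Answer: (3, 44, 896)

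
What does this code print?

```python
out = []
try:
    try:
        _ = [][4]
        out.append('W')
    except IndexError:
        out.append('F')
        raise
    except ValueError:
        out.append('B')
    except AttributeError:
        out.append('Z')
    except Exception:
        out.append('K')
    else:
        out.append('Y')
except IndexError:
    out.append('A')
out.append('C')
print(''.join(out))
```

Execution trace: 'F' (inner except IndexError) → 'A' (outer except IndexError) → 'C' (after the try/except). Output: FAC

Answer: FAC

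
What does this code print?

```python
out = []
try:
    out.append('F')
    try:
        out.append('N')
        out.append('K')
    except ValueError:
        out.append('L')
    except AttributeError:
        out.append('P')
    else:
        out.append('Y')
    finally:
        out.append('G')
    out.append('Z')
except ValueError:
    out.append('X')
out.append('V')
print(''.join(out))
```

Execution trace: 'F' (try body) → 'N' (inner try body) → 'K' (inner try body, no exception) → 'Y' (inner else) → 'G' (inner finally) → 'Z' (try body, no exception) → 'V' (after the try/except). Output: FNKYGZV

Answer: FNKYGZV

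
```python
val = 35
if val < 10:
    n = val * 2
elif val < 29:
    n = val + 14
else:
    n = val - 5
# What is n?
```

Trace:
`val = 35` → val = 35
`if val < 10: ...` → val < 10 is False, val < 29 is False, take else branch → n = 30
So n = 30

Answer: 30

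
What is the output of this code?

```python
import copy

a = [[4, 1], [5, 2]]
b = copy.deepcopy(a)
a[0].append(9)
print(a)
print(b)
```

Key concept: deep copy is fully independent.
Step by step:
`a = [[4, 1], [5, 2]]` → a = [[4, 1], [5, 2]]
`b = copy.deepcopy(a)` → b = [[4, 1], [5, 2]]
`a[0].append(9)` → a = [[4, 1, 9], [5, 2]]
`print(a)` → prints [[4, 1, 9], [5, 2]]
`print(b)` → prints [[4, 1], [5, 2]]

Answer:
[[4, 1, 9], [5, 2]]
[[4, 1], [5, 2]]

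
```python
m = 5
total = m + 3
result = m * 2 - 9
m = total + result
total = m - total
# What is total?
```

Trace:
`m = 5` → m = 5
`total = m + 3` → total = 8
`result = m * 2 - 9` → result = 1
`m = total + result` → m = 9
`total = m - total` → total = 1
So total = 1

Answer: 1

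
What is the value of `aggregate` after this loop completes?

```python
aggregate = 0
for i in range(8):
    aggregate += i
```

Sum of 0 to 7 = 28
`aggregate` takes the values: 0 → 1 → 3 → 6 → 10 → 15 → 21 → 28

Answer: 28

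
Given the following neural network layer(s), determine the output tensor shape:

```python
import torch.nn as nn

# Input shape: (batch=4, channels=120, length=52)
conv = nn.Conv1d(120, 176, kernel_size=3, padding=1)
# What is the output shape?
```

Input: (4, 120, 52) -> Output: (4, 176, 52)

Answer: (4, 176, 52)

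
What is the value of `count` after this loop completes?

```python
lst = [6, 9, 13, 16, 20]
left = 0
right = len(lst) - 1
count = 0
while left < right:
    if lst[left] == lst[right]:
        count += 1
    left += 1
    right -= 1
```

Count matching pairs from ends
`count` takes the values: 0

Answer: 0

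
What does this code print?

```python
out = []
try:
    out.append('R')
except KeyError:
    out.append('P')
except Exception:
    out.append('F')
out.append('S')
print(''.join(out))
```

Execution trace: 'R' (try body, no exception) → 'S' (after the try/except). Output: RS

Answer: RS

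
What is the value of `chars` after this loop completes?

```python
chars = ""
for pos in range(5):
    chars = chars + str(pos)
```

Concatenate digits 0 to 4
`chars` takes the values: "" → "0" → "01" → "012" → "0123" → "01234"

Answer: "01234"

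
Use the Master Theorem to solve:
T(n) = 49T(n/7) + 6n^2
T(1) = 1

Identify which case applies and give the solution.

a=49, b=7, f(n)=6n^2. log_7(49) = 2. Since c=2 = 2, Case 2 applies: T(n) = Θ(n^log_b(a) · log n) = O(n^2 log n).

Answer: O(n^2 log n) - Case 2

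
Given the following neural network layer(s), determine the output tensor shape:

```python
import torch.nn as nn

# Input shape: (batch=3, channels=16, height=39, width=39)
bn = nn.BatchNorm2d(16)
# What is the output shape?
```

Input: (3, 16, 39, 39) -> Output: (3, 16, 39, 39)

Answer: (3, 16, 39, 39)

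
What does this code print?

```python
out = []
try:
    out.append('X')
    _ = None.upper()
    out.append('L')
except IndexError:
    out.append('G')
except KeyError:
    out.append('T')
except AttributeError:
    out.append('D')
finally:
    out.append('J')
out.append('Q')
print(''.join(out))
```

Execution trace: 'X' (try body) → 'D' (except AttributeError) → 'J' (finally) → 'Q' (after the try/except). Output: XDJQ

Answer: XDJQ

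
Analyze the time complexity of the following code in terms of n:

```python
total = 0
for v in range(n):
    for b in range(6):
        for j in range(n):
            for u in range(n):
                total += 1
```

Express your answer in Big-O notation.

Each loop level contributes: n × 1 × n × n. Multiplying the contributions gives O(n^3).

Answer: O(n^3)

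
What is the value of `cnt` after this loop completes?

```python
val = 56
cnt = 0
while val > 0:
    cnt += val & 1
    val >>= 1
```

Count set bits in 56 (binary: 0b111000)
`cnt` takes the values: 0 → 1 → 2 → 3

Answer: 3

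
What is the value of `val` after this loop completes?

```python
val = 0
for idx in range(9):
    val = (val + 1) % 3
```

Increment mod 3, 9 times = 0
`val` takes the values: 0 → 1 → 2 → 0 → 1 → 2 → 0 → 1 → 2 → 0

Answer: 0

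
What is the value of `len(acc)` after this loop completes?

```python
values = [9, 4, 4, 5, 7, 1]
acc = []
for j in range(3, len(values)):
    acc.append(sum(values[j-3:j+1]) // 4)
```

Number of 4-element averages
`acc` takes the values: [] → [5] → [5, 5] → [5, 5, 4]
So `len(acc)` = 3

Answer: 3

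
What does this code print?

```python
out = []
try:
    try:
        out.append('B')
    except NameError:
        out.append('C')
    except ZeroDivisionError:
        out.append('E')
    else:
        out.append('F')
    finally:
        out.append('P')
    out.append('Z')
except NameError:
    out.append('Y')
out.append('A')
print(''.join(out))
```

Execution trace: 'B' (inner try body, no exception) → 'F' (inner else) → 'P' (inner finally) → 'Z' (try body, no exception) → 'A' (after the try/except). Output: BFPZA

Answer: BFPZA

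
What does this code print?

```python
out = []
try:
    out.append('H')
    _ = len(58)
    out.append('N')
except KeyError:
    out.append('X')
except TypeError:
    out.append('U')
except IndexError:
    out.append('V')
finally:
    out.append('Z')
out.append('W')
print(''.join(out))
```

Execution trace: 'H' (try body) → 'U' (except TypeError) → 'Z' (finally) → 'W' (after the try/except). Output: HUZW

Answer: HUZW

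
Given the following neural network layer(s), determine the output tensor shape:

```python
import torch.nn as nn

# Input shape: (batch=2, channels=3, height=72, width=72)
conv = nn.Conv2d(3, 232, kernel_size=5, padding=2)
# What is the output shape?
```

Input: (2, 3, 72, 72) -> Output: (2, 232, 72, 72)

Answer: (2, 232, 72, 72)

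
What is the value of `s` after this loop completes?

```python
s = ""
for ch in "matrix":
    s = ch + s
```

Reverse 'matrix'
`s` takes the values: "" → "m" → "am" → "tam" → "rtam" → "irtam" → "xirtam"

Answer: "xirtam"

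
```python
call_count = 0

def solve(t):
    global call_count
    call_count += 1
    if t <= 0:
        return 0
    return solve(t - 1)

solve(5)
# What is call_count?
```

Linear recursion stepping by 1: 6 calls from t=5 down to ≤0.

Answer: 6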